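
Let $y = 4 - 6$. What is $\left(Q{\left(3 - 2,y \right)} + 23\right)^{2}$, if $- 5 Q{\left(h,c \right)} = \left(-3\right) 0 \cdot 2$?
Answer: $529$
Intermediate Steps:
$y = -2$ ($y = 4 - 6 = -2$)
$Q{\left(h,c \right)} = 0$ ($Q{\left(h,c \right)} = - \frac{\left(-3\right) 0 \cdot 2}{5} = - \frac{0 \cdot 2}{5} = \left(- \frac{1}{5}\right) 0 = 0$)
$\left(Q{\left(3 - 2,y \right)} + 23\right)^{2} = \left(0 + 23\right)^{2} = 23^{2} = 529$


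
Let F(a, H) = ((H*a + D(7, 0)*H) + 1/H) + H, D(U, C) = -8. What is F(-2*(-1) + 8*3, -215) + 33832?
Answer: 6395604/215 ≈ 29747.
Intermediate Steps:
F(a, H) = 1/H - 7*H + H*a (F(a, H) = ((H*a - 8*H) + 1/H) + H = ((-8*H + H*a) + 1/H) + H = (1/H - 8*H + H*a) + H = 1/H - 7*H + H*a)
F(-2*(-1) + 8*3, -215) + 33832 = (1 + (-215)²*(-7 + (-2*(-1) + 8*3)))/(-215) + 33832 = -(1 + 46225*(-7 + (2 + 24)))/215 + 33832 = -(1 + 46225*(-7 + 26))/215 + 33832 = -(1 + 46225*19)/215 + 33832 = -(1 + 878275)/215 + 33832 = -1/215*878276 + 33832 = -878276/215 + 33832 = 6395604/215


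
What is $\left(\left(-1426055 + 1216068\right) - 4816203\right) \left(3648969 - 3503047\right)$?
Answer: $-733431697180$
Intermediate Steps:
$\left(\left(-1426055 + 1216068\right) - 4816203\right) \left(3648969 - 3503047\right) = \left(-209987 - 4816203\right) 145922 = \left(-5026190\right) 145922 = -733431697180$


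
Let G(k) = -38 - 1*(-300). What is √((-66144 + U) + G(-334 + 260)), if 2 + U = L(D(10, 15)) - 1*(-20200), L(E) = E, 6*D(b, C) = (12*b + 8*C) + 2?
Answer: I*√410793/3 ≈ 213.64*I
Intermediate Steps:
D(b, C) = ⅓ + 2*b + 4*C/3 (D(b, C) = ((12*b + 8*C) + 2)/6 = ((8*C + 12*b) + 2)/6 = (2 + 8*C + 12*b)/6 = ⅓ + 2*b + 4*C/3)
G(k) = 262 (G(k) = -38 + 300 = 262)
U = 60715/3 (U = -2 + ((⅓ + 2*10 + (4/3)*15) - 1*(-20200)) = -2 + ((⅓ + 20 + 20) + 20200) = -2 + (121/3 + 20200) = -2 + 60721/3 = 60715/3 ≈ 20238.)
√((-66144 + U) + G(-334 + 260)) = √((-66144 + 60715/3) + 262) = √(-137717/3 + 262) = √(-136931/3) = I*√410793/3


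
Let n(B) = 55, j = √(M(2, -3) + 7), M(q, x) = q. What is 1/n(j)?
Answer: 1/55 ≈ 0.018182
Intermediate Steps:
j = 3 (j = √(2 + 7) = √9 = 3)
1/n(j) = 1/55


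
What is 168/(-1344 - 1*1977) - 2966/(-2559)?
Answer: 1046686/944271 ≈ 1.1085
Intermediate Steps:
168/(-1344 - 1*1977) - 2966/(-2559) = 168/(-1344 - 1977) - 2966*(-1/2559) = 168/(-3321) + 2966/2559 = 168*(-1/3321) + 2966/2559 = -56/1107 + 2966/2559 = 1046686/944271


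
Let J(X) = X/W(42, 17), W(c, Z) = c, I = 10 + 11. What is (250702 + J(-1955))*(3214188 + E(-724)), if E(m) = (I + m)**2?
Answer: 5577179565859/6 ≈ 9.2953e+11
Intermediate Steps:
I = 21
E(m) = (21 + m)**2
J(X) = X/42
(250702 + J(-1955))*(3214188 + E(-724)) = (250702 + (1/42)*(-1955))*(3214188 + (21 - 724)**2) = (250702 - 1955/42)*(3214188 + (-703)**2) = 10527529*(3214188 + 494209)/42 = (10527529/42)*3708397 = 5577179565859/6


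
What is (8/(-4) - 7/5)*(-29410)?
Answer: 99994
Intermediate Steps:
(8/(-4) - 7/5)*(-29410) = (8*(-1/4) - 7*1/5)*(-29410) = (-2 - 7/5)*(-29410) = -17/5*(-29410) = 99994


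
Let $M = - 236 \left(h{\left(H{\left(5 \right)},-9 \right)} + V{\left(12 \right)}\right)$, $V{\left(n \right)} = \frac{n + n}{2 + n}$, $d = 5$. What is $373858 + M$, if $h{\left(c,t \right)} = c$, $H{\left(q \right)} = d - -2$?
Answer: $\frac{2602610}{7} \approx 3.718 \cdot 10^{5}$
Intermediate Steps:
$V{\left(n \right)} = \frac{2 n}{2 + n}$
$H{\left(q \right)} = 7$ ($H{\left(q \right)} = 5 - -2 = 5 + 2 = 7$)
$M = - \frac{14396}{7}$ ($M = - 236 \left(7 + 2 \cdot 12 \frac{1}{2 + 12}\right) = - 236 \left(7 + 2 \cdot 12 \cdot \frac{1}{14}\right) = - 236 \left(7 + \frac{12}{7}\right) = \left(-236\right) \frac{61}{7} = - \frac{14396}{7} \approx -2056.6$)
$373858 + M = 373858 - \frac{14396}{7} = \frac{2602610}{7}$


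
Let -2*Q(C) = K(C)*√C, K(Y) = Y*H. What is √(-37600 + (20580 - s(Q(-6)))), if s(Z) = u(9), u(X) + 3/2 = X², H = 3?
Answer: I*√68398/2 ≈ 130.77*I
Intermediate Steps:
K(Y) = 3*Y (K(Y) = Y*3 = 3*Y)
u(X) = -3/2 + X²
Q(C) = -3*C^(3/2)/2 (Q(C) = -3*C*√C/2 = -3*C^(3/2)/2)
s(Z) = 159/2 (s(Z) = -3/2 + 9² = -3/2 + 81 = 159/2)
√(-37600 + (20580 - s(Q(-6)))) = √(-37600 + (20580 - 1*159/2)) = √(-37600 + (20580 - 159/2)) = √(-37600 + 41001/2) = √(-34199/2) = I*√68398/2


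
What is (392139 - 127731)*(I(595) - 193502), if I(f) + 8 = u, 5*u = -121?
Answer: -255859953768/5 ≈ -5.1172e+10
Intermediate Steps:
u = -121/5 (u = (⅕)*(-121) = -121/5 ≈ -24.200)
I(f) = -161/5 (I(f) = -8 - 121/5 = -161/5)
(392139 - 127731)*(I(595) - 193502) = (392139 - 127731)*(-161/5 - 193502) = 264408*(-967671/5) = -255859953768/5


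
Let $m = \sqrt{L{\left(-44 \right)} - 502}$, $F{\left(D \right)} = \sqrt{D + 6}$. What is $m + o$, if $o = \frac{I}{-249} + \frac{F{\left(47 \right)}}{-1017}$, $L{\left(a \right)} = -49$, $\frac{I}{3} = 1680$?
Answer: $- \frac{1680}{83} - \frac{\sqrt{53}}{1017} + i \sqrt{551} \approx -20.248 + 23.473 i$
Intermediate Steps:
$I = 5040$ ($I = 3 \cdot 1680 = 5040$)
$F{\left(D \right)} = \sqrt{6 + D}$
$m = i \sqrt{551}$ ($m = \sqrt{-49 - 502} = \sqrt{-551} = i \sqrt{551} \approx 23.473 i$)
$o = - \frac{1680}{83} - \frac{\sqrt{53}}{1017}$ ($o = \frac{5040}{-249} + \frac{\sqrt{6 + 47}}{-1017} = 5040 \left(- \frac{1}{249}\right) + \sqrt{53} \left(- \frac{1}{1017}\right) = - \frac{1680}{83} - \frac{\sqrt{53}}{1017} \approx -20.248$)
$m + o = i \sqrt{551} - \left(\frac{1680}{83} + \frac{\sqrt{53}}{1017}\right) = - \frac{1680}{83} - \frac{\sqrt{53}}{1017} + i \sqrt{551}$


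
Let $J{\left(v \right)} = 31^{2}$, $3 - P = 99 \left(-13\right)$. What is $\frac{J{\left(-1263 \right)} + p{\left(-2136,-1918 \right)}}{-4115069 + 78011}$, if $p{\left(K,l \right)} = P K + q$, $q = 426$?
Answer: $\frac{2754053}{4037058} \approx 0.68219$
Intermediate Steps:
$P = 1290$ ($P = 3 - 99 \left(-13\right) = 3 - -1287 = 3 + 1287 = 1290$)
$J{\left(v \right)} = 961$
$p{\left(K,l \right)} = 426 + 1290 K$ ($p{\left(K,l \right)} = 1290 K + 426 = 426 + 1290 K$)
$\frac{J{\left(-1263 \right)} + p{\left(-2136,-1918 \right)}}{-4115069 + 78011} = \frac{961 + \left(426 + 1290 \left(-2136\right)\right)}{-4115069 + 78011} = \frac{961 + \left(426 - 2755440\right)}{-4037058} = \left(961 - 2755014\right) \left(- \frac{1}{4037058}\right) = \left(-2754053\right) \left(- \frac{1}{4037058}\right) = \frac{2754053}{4037058}$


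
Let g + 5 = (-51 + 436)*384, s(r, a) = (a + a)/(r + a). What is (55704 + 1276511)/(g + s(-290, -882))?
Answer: 390338995/43316096 ≈ 9.0114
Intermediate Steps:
s(r, a) = 2*a/(a + r) (s(r, a) = (2*a)/(a + r) = 2*a/(a + r))
g = 147835 (g = -5 + (-51 + 436)*384 = -5 + 385*384 = -5 + 147840 = 147835)
(55704 + 1276511)/(g + s(-290, -882)) = (55704 + 1276511)/(147835 + 2*(-882)/(-882 - 290)) = 1332215/(147835 + 2*(-882)/(-1172)) = 1332215/(147835 + 2*(-882)*(-1/1172)) = 1332215/(147835 + 441/293) = 1332215/(43316096/293) = 1332215*(293/43316096) = 390338995/43316096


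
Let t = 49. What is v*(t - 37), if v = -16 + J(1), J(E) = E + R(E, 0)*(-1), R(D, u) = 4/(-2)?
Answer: -156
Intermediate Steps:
R(D, u) = -2 (R(D, u) = 4*(-½) = -2)
J(E) = 2 + E (J(E) = E - 2*(-1) = E + 2 = 2 + E)
v = -13 (v = -16 + (2 + 1) = -16 + 3 = -13)
v*(t - 37) = -13*(49 - 37) = -13*12 = -156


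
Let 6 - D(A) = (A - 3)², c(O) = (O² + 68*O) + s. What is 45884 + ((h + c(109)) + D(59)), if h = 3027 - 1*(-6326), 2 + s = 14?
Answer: 71412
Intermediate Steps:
s = 12 (s = -2 + 14 = 12)
h = 9353 (h = 3027 + 6326 = 9353)
c(O) = 12 + O² + 68*O (c(O) = (O² + 68*O) + 12 = 12 + O² + 68*O)
D(A) = 6 - (-3 + A)² (D(A) = 6 - (A - 3)² = 6 - (-3 + A)²)
45884 + ((h + c(109)) + D(59)) = 45884 + ((9353 + (12 + 109² + 68*109)) + (6 - (-3 + 59)²)) = 45884 + ((9353 + (12 + 11881 + 7412)) + (6 - 1*56²)) = 45884 + ((9353 + 19305) + (6 - 1*3136)) = 45884 + (28658 + (6 - 3136)) = 45884 + (28658 - 3130) = 45884 + 25528 = 71412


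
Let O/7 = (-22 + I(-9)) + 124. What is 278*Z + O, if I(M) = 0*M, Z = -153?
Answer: -41820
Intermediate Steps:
I(M) = 0
O = 714 (O = 7*((-22 + 0) + 124) = 7*(-22 + 124) = 7*102 = 714)
278*Z + O = 278*(-153) + 714 = -42534 + 714 = -41820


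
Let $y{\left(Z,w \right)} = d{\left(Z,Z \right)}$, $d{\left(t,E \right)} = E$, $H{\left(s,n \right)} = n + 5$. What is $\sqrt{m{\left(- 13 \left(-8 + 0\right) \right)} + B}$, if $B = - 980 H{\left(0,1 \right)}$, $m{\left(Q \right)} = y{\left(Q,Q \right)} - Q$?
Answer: $14 i \sqrt{30} \approx 76.681 i$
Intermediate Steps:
$H{\left(s,n \right)} = 5 + n$
$y{\left(Z,w \right)} = Z$
$m{\left(Q \right)} = 0$ ($m{\left(Q \right)} = Q - Q = 0$)
$B = -5880$ ($B = - 980 \left(5 + 1\right) = \left(-980\right) 6 = -5880$)
$\sqrt{m{\left(- 13 \left(-8 + 0\right) \right)} + B} = \sqrt{0 - 5880} = \sqrt{-5880} = 14 i \sqrt{30}$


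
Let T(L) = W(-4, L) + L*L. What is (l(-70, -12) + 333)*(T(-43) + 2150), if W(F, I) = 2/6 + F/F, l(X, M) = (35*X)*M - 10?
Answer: 356705723/3 ≈ 1.1890e+8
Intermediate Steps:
l(X, M) = -10 + 35*M*X (l(X, M) = 35*M*X - 10 = -10 + 35*M*X)
W(F, I) = 4/3 (W(F, I) = 2*(⅙) + 1 = ⅓ + 1 = 4/3)
T(L) = 4/3 + L² (T(L) = 4/3 + L*L = 4/3 + L²)
(l(-70, -12) + 333)*(T(-43) + 2150) = ((-10 + 35*(-12)*(-70)) + 333)*((4/3 + (-43)²) + 2150) = ((-10 + 29400) + 333)*((4/3 + 1849) + 2150) = (29390 + 333)*(5551/3 + 2150) = 29723*(12001/3) = 356705723/3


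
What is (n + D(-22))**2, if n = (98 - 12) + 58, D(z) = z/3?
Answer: 168100/9 ≈ 18678.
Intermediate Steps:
D(z) = z/3 (D(z) = z*(1/3) = z/3)
n = 144 (n = 86 + 58 = 144)
(n + D(-22))**2 = (144 + (1/3)*(-22))**2 = (144 - 22/3)**2 = (410/3)**2 = 168100/9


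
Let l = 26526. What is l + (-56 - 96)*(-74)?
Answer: 37774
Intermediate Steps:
l + (-56 - 96)*(-74) = 26526 + (-56 - 96)*(-74) = 26526 - 152*(-74) = 26526 + 11248 = 37774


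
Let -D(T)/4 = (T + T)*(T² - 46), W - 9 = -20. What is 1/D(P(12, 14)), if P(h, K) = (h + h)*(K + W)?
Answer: -1/2959488 ≈ -3.3790e-7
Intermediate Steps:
W = -11 (W = 9 - 20 = -11)
P(h, K) = 2*h*(-11 + K) (P(h, K) = (h + h)*(K - 11) = (2*h)*(-11 + K) = 2*h*(-11 + K))
D(T) = -8*T*(-46 + T²) (D(T) = -4*(T + T)*(T² - 46) = -4*2*T*(-46 + T²) = -8*T*(-46 + T²))
1/D(P(12, 14)) = 1/(8*(2*12*(-11 + 14))*(46 - (2*12*(-11 + 14))²)) = 1/(8*(2*12*3)*(46 - (2*12*3)²)) = 1/(8*72*(46 - 1*72²)) = 1/(8*72*(46 - 1*5184)) = 1/(8*72*(46 - 5184)) = 1/(8*72*(-5138)) = 1/(-2959488) = -1/2959488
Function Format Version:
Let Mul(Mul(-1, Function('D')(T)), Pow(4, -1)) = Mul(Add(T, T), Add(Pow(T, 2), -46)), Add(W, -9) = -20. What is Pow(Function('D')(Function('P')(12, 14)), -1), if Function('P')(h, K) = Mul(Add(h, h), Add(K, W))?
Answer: Rational(-1, 2959488) ≈ -3.3790e-7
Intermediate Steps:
W = -11 (W = Add(9, -20) = -11)
Function('P')(h, K) = Mul(2, h, Add(-11, K)) (Function('P')(h, K) = Mul(Add(h, h), Add(K, -11)) = Mul(Mul(2, h), Add(-11, K)) = Mul(2, h, Add(-11, K)))
Function('D')(T) = Mul(-8, T, Add(-46, Pow(T, 2))) (Function('D')(T) = Mul(-4, Mul(Add(T, T), Add(Pow(T, 2), -46))) = Mul(-4, Mul(Mul(2, T), Add(-46, Pow(T, 2)))) = Mul(-4, Mul(2, T, Add(-46, Pow(T, 2)))) = Mul(-8, T, Add(-46, Pow(T, 2))))
Pow(Function('D')(Function('P')(12, 14)), -1) = Pow(Mul(8, Mul(2, 12, Add(-11, 14)), Add(46, Mul(-1, Pow(Mul(2, 12, Add(-11, 14)), 2)))), -1) = Pow(Mul(8, Mul(2, 12, 3), Add(46, Mul(-1, Pow(Mul(2, 12, 3), 2)))), -1) = Pow(Mul(8, 72, Add(46, Mul(-1, Pow(72, 2)))), -1) = Pow(Mul(8, 72, Add(46, Mul(-1, 5184))), -1) = Pow(Mul(8, 72, Add(46, -5184)), -1) = Pow(Mul(8, 72, -5138), -1) = Pow(-2959488, -1) = Rational(-1, 2959488)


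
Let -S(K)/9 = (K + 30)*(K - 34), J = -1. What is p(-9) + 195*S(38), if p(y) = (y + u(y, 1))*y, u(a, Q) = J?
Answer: -477270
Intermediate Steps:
u(a, Q) = -1
p(y) = y*(-1 + y) (p(y) = (y - 1)*y = (-1 + y)*y = y*(-1 + y))
S(K) = -9*(-34 + K)*(30 + K) (S(K) = -9*(K + 30)*(K - 34) = -9*(30 + K)*(-34 + K) = -9*(-34 + K)*(30 + K))
p(-9) + 195*S(38) = -9*(-1 - 9) + 195*(9180 - 9*38² + 36*38) = -9*(-10) + 195*(9180 - 9*1444 + 1368) = 90 + 195*(9180 - 12996 + 1368) = 90 + 195*(-2448) = 90 - 477360 = -477270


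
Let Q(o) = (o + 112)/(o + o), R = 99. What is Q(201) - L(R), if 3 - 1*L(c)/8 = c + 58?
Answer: 495577/402 ≈ 1232.8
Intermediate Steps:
L(c) = -440 - 8*c (L(c) = 24 - 8*(c + 58) = 24 - 8*(58 + c) = 24 + (-464 - 8*c) = -440 - 8*c)
Q(o) = (112 + o)/(2*o) (Q(o) = (112 + o)/((2*o)) = (112 + o)*(1/(2*o)) = (112 + o)/(2*o))
Q(201) - L(R) = (1/2)*(112 + 201)/201 - (-440 - 8*99) = (1/2)*(1/201)*313 - (-440 - 792) = 313/402 - 1*(-1232) = 313/402 + 1232 = 495577/402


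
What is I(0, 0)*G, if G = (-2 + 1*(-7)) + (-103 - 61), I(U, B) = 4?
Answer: -692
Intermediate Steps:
G = -173 (G = (-2 - 7) - 164 = -9 - 164 = -173)
I(0, 0)*G = 4*(-173) = -692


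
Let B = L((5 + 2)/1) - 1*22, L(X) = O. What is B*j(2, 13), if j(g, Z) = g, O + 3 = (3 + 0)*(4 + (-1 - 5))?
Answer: -62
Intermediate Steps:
O = -9 (O = -3 + (3 + 0)*(4 + (-1 - 5)) = -3 + 3*(4 - 6) = -3 + 3*(-2) = -3 - 6 = -9)
L(X) = -9
B = -31 (B = -9 - 1*22 = -9 - 22 = -31)
B*j(2, 13) = -31*2 = -62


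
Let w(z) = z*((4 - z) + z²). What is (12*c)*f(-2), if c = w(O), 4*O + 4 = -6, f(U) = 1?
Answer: -765/2 ≈ -382.50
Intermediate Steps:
O = -5/2 (O = -1 + (¼)*(-6) = -1 - 3/2 = -5/2 ≈ -2.5000)
w(z) = z*(4 + z² - z)
c = -255/8 (c = -5*(4 + (-5/2)² - 1*(-5/2))/2 = -5*(4 + 25/4 + 5/2)/2 = -5/2*51/4 = -255/8 ≈ -31.875)
(12*c)*f(-2) = (12*(-255/8))*1 = -765/2*1 = -765/2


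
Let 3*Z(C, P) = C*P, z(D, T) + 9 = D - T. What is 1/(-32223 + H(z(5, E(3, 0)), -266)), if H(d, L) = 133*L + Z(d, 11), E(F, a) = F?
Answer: -3/202880 ≈ -1.4787e-5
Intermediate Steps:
z(D, T) = -9 + D - T (z(D, T) = -9 + (D - T) = -9 + D - T)
Z(C, P) = C*P/3 (Z(C, P) = (C*P)/3 = C*P/3)
H(d, L) = 133*L + 11*d/3 (H(d, L) = 133*L + (1/3)*d*11 = 133*L + 11*d/3)
1/(-32223 + H(z(5, E(3, 0)), -266)) = 1/(-32223 + (133*(-266) + 11*(-9 + 5 - 1*3)/3)) = 1/(-32223 + (-35378 + 11*(-9 + 5 - 3)/3)) = 1/(-32223 + (-35378 + (11/3)*(-7))) = 1/(-32223 + (-35378 - 77/3)) = 1/(-32223 - 106211/3) = 1/(-202880/3) = -3/202880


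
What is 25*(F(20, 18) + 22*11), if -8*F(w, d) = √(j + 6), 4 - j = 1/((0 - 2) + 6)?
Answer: 6050 - 25*√39/16 ≈ 6040.2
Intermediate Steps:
j = 15/4 (j = 4 - 1/((0 - 2) + 6) = 4 - 1/(-2 + 6) = 4 - 1/4 = 4 - 1*¼ = 4 - ¼ = 15/4 ≈ 3.7500)
F(w, d) = -√39/16 (F(w, d) = -√(15/4 + 6)/8 = -√39/16)
25*(F(20, 18) + 22*11) = 25*(-√39/16 + 22*11) = 25*(-√39/16 + 242) = 25*(242 - √39/16) = 6050 - 25*√39/16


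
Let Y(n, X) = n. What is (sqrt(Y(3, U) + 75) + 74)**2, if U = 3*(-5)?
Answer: (74 + sqrt(78))**2 ≈ 6861.1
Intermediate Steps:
U = -15
(sqrt(Y(3, U) + 75) + 74)**2 = (sqrt(3 + 75) + 74)**2 = (sqrt(78) + 74)**2 = (74 + sqrt(78))**2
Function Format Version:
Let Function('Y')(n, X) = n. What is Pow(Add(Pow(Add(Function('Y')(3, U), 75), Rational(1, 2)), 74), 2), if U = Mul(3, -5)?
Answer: Pow(Add(74, Pow(78, Rational(1, 2))), 2) ≈ 6861.1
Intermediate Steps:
U = -15
Pow(Add(Pow(Add(Function('Y')(3, U), 75), Rational(1, 2)), 74), 2) = Pow(Add(Pow(Add(3, 75), Rational(1, 2)), 74), 2) = Pow(Add(Pow(78, Rational(1, 2)), 74), 2) = Pow(Add(74, Pow(78, Rational(1, 2))), 2)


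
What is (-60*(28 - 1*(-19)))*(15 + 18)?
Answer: -93060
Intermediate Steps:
(-60*(28 - 1*(-19)))*(15 + 18) = -60*(28 + 19)*33 = -60*47*33 = -2820*33 = -93060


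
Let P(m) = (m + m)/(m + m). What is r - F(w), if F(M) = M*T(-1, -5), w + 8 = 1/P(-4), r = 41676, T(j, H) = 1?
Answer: 41683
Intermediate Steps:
P(m) = 1 (P(m) = (2*m)/((2*m)) = (2*m)*(1/(2*m)) = 1)
w = -7 (w = -8 + 1/1 = -8 + 1 = -7)
F(M) = M (F(M) = M*1 = M)
r - F(w) = 41676 - 1*(-7) = 41676 + 7 = 41683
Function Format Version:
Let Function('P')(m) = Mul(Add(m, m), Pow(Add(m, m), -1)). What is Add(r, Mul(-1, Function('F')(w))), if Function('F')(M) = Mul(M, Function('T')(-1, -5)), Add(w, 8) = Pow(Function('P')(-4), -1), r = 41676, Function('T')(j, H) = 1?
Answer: 41683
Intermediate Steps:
Function('P')(m) = 1 (Function('P')(m) = Mul(Mul(2, m), Pow(Mul(2, m), -1)) = Mul(Mul(2, m), Mul(Rational(1, 2), Pow(m, -1))) = 1)
w = -7 (w = Add(-8, Pow(1, -1)) = Add(-8, 1) = -7)
Function('F')(M) = M (Function('F')(M) = Mul(M, 1) = M)
Add(r, Mul(-1, Function('F')(w))) = Add(41676, Mul(-1, -7)) = Add(41676, 7) = 41683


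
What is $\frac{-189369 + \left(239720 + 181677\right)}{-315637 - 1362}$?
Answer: $- \frac{232028}{316999} \approx -0.73195$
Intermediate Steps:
$\frac{-189369 + \left(239720 + 181677\right)}{-315637 - 1362} = \frac{-189369 + 421397}{-316999} = 232028 \left(- \frac{1}{316999}\right) = - \frac{232028}{316999}$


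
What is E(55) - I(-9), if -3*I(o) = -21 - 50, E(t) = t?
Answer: 94/3 ≈ 31.333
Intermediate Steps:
I(o) = 71/3 (I(o) = -(-21 - 50)/3 = -⅓*(-71) = 71/3)
E(55) - I(-9) = 55 - 1*71/3 = 55 - 71/3 = 94/3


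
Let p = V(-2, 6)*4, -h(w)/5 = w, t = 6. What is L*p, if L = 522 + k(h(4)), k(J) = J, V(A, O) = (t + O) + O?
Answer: 36144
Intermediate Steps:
h(w) = -5*w
V(A, O) = 6 + 2*O (V(A, O) = (6 + O) + O = 6 + 2*O)
p = 72 (p = (6 + 2*6)*4 = (6 + 12)*4 = 18*4 = 72)
L = 502 (L = 522 - 5*4 = 522 - 20 = 502)
L*p = 502*72 = 36144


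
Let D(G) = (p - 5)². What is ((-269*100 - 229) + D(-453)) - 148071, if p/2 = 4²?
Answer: -174471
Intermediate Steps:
p = 32 (p = 2*4² = 2*16 = 32)
D(G) = 729 (D(G) = (32 - 5)² = 27² = 729)
((-269*100 - 229) + D(-453)) - 148071 = ((-269*100 - 229) + 729) - 148071 = ((-26900 - 229) + 729) - 148071 = (-27129 + 729) - 148071 = -26400 - 148071 = -174471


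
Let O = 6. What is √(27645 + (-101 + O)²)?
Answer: √36670 ≈ 191.49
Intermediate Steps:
√(27645 + (-101 + O)²) = √(27645 + (-101 + 6)²) = √(27645 + (-95)²) = √(27645 + 9025) = √36670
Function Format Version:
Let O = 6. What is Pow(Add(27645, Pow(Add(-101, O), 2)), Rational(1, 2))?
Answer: Pow(36670, Rational(1, 2)) ≈ 191.49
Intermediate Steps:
Pow(Add(27645, Pow(Add(-101, O), 2)), Rational(1, 2)) = Pow(Add(27645, Pow(Add(-101, 6), 2)), Rational(1, 2)) = Pow(Add(27645, Pow(-95, 2)), Rational(1, 2)) = Pow(Add(27645, 9025), Rational(1, 2)) = Pow(36670, Rational(1, 2))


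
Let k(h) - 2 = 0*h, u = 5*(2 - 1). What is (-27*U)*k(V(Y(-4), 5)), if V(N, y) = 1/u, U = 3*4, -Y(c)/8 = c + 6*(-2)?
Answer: -648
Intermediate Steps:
Y(c) = 96 - 8*c (Y(c) = -8*(c + 6*(-2)) = -8*(c - 12) = -8*(-12 + c) = 96 - 8*c)
U = 12
u = 5 (u = 5*1 = 5)
V(N, y) = 1/5
k(h) = 2 (k(h) = 2 + 0*h = 2 + 0 = 2)
(-27*U)*k(V(Y(-4), 5)) = -27*12*2 = -324*2 = -648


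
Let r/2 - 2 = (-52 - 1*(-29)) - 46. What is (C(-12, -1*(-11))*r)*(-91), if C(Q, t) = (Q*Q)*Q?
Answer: -21071232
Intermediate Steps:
r = -134 (r = 4 + 2*((-52 - 1*(-29)) - 46) = 4 + 2*((-52 + 29) - 46) = 4 + 2*(-23 - 46) = 4 + 2*(-69) = 4 - 138 = -134)
C(Q, t) = Q³ (C(Q, t) = Q²*Q = Q³)
(C(-12, -1*(-11))*r)*(-91) = ((-12)³*(-134))*(-91) = -1728*(-134)*(-91) = 231552*(-91) = -21071232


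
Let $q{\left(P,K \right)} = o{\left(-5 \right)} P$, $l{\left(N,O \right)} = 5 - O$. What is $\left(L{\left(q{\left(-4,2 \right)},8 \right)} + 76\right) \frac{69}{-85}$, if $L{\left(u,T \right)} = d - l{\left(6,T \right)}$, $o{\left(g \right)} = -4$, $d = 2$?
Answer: $- \frac{5589}{85} \approx -65.753$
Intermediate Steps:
$q{\left(P,K \right)} = - 4 P$
$L{\left(u,T \right)} = -3 + T$ ($L{\left(u,T \right)} = 2 - \left(5 - T\right) = 2 + \left(-5 + T\right) = -3 + T$)
$\left(L{\left(q{\left(-4,2 \right)},8 \right)} + 76\right) \frac{69}{-85} = \left(\left(-3 + 8\right) + 76\right) \frac{69}{-85} = \left(5 + 76\right) 69 \left(- \frac{1}{85}\right) = 81 \left(- \frac{69}{85}\right) = - \frac{5589}{85}$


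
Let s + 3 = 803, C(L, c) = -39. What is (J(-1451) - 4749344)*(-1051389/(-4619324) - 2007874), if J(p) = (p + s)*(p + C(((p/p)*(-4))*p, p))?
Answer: 17526791034637060799/2309662 ≈ 7.5885e+12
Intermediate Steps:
s = 800 (s = -3 + 803 = 800)
J(p) = (-39 + p)*(800 + p) (J(p) = (p + 800)*(p - 39) = (800 + p)*(-39 + p) = (-39 + p)*(800 + p))
(J(-1451) - 4749344)*(-1051389/(-4619324) - 2007874) = ((-31200 + (-1451)² + 761*(-1451)) - 4749344)*(-1051389/(-4619324) - 2007874) = ((-31200 + 2105401 - 1104211) - 4749344)*(-1051389*(-1/4619324) - 2007874) = (969990 - 4749344)*(1051389/4619324 - 2007874) = -3779354*(-9275019505787/4619324) = 17526791034637060799/2309662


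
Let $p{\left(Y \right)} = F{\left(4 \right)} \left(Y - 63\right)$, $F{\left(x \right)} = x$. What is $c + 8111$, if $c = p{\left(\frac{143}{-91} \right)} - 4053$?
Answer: $\frac{26598}{7} \approx 3799.7$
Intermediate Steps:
$p{\left(Y \right)} = -252 + 4 Y$ ($p{\left(Y \right)} = 4 \left(Y - 63\right) = 4 \left(-63 + Y\right) = -252 + 4 Y$)
$c = - \frac{30179}{7}$ ($c = \left(-252 + 4 \frac{143}{-91}\right) - 4053 = \left(-252 + 4 \cdot 143 \left(- \frac{1}{91}\right)\right) - 4053 = \left(-252 + 4 \left(- \frac{11}{7}\right)\right) - 4053 = \left(-252 - \frac{44}{7}\right) - 4053 = - \frac{1808}{7} - 4053 = - \frac{30179}{7} \approx -4311.3$)
$c + 8111 = - \frac{30179}{7} + 8111 = \frac{26598}{7}$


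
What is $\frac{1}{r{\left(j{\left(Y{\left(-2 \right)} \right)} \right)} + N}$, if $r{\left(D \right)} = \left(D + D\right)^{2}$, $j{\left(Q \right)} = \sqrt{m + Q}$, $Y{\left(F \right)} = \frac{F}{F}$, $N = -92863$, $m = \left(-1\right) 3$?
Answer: $- \frac{1}{92871} \approx -1.0768 \cdot 10^{-5}$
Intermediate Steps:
$m = -3$
$Y{\left(F \right)} = 1$
$j{\left(Q \right)} = \sqrt{-3 + Q}$
$r{\left(D \right)} = 4 D^{2}$ ($r{\left(D \right)} = \left(2 D\right)^{2} = 4 D^{2}$)
$\frac{1}{r{\left(j{\left(Y{\left(-2 \right)} \right)} \right)} + N} = \frac{1}{4 \left(\sqrt{-3 + 1}\right)^{2} - 92863} = \frac{1}{4 \left(\sqrt{-2}\right)^{2} - 92863} = \frac{1}{4 \left(i \sqrt{2}\right)^{2} - 92863} = \frac{1}{4 \left(-2\right) - 92863} = \frac{1}{-8 - 92863} = \frac{1}{-92871} = - \frac{1}{92871}$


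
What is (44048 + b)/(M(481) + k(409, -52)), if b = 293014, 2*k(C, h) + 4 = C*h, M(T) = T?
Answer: -112354/3385 ≈ -33.192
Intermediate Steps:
k(C, h) = -2 + C*h/2 (k(C, h) = -2 + (C*h)/2 = -2 + C*h/2)
(44048 + b)/(M(481) + k(409, -52)) = (44048 + 293014)/(481 + (-2 + (½)*409*(-52))) = 337062/(481 + (-2 - 10634)) = 337062/(481 - 10636) = 337062/(-10155) = 337062*(-1/10155) = -112354/3385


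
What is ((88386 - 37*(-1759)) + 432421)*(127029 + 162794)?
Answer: 169804397470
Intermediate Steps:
((88386 - 37*(-1759)) + 432421)*(127029 + 162794) = ((88386 + 65083) + 432421)*289823 = (153469 + 432421)*289823 = 585890*289823 = 169804397470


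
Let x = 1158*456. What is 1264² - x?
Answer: 1069648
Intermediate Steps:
x = 528048
1264² - x = 1264² - 1*528048 = 1597696 - 528048 = 1069648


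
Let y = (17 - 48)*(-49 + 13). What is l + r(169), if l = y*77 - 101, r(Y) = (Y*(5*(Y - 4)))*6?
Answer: 922381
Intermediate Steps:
y = 1116 (y = -31*(-36) = 1116)
r(Y) = 6*Y*(-20 + 5*Y) (r(Y) = (Y*(5*(-4 + Y)))*6 = (Y*(-20 + 5*Y))*6 = 6*Y*(-20 + 5*Y))
l = 85831 (l = 1116*77 - 101 = 85932 - 101 = 85831)
l + r(169) = 85831 + 30*169*(-4 + 169) = 85831 + 30*169*165 = 85831 + 836550 = 922381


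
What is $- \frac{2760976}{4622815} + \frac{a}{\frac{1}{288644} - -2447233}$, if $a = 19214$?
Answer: $- \frac{1924657644013111688}{3265460001113439195} \approx -0.5894$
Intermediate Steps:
$- \frac{2760976}{4622815} + \frac{a}{\frac{1}{288644} - -2447233} = - \frac{2760976}{4622815} + \frac{19214}{\frac{1}{288644} - -2447233} = \left(-2760976\right) \frac{1}{4622815} + \frac{19214}{\frac{1}{288644} + 2447233} = - \frac{2760976}{4622815} + \frac{19214}{\frac{706379122053}{288644}} = - \frac{2760976}{4622815} + 19214 \cdot \frac{288644}{706379122053} = - \frac{2760976}{4622815} + \frac{5546005816}{706379122053} = - \frac{1924657644013111688}{3265460001113439195}$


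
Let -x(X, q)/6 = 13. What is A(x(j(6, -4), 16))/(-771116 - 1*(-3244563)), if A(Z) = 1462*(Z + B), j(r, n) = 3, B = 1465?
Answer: 2027794/2473447 ≈ 0.81983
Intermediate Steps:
x(X, q) = -78 (x(X, q) = -6*13 = -78)
A(Z) = 2141830 + 1462*Z (A(Z) = 1462*(Z + 1465) = 1462*(1465 + Z) = 2141830 + 1462*Z)
A(x(j(6, -4), 16))/(-771116 - 1*(-3244563)) = (2141830 + 1462*(-78))/(-771116 - 1*(-3244563)) = (2141830 - 114036)/(-771116 + 3244563) = 2027794/2473447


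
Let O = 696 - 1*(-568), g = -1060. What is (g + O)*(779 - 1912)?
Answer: -231132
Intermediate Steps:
O = 1264 (O = 696 + 568 = 1264)
(g + O)*(779 - 1912) = (-1060 + 1264)*(779 - 1912) = 204*(-1133) = -231132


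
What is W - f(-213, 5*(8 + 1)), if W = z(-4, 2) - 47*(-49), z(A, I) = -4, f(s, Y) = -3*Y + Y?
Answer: 2389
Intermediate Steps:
f(s, Y) = -2*Y
W = 2299 (W = -4 - 47*(-49) = -4 + 2303 = 2299)
W - f(-213, 5*(8 + 1)) = 2299 - (-2)*5*(8 + 1) = 2299 - (-2)*5*9 = 2299 - (-2)*45 = 2299 - 1*(-90) = 2299 + 90 = 2389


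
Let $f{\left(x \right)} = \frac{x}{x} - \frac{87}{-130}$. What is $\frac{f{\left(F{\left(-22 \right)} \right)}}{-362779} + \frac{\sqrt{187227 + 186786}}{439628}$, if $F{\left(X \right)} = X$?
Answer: $- \frac{217}{47161270} + \frac{3 \sqrt{41557}}{439628} \approx 0.0013865$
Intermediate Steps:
$f{\left(x \right)} = \frac{217}{130}$ ($f{\left(x \right)} = 1 - - \frac{87}{130} = 1 + \frac{87}{130} = \frac{217}{130}$)
$\frac{f{\left(F{\left(-22 \right)} \right)}}{-362779} + \frac{\sqrt{187227 + 186786}}{439628} = \frac{217}{130 \left(-362779\right)} + \frac{\sqrt{187227 + 186786}}{439628} = \frac{217}{130} \left(- \frac{1}{362779}\right) + \sqrt{374013} \cdot \frac{1}{439628} = - \frac{217}{47161270} + 3 \sqrt{41557} \cdot \frac{1}{439628} = - \frac{217}{47161270} + \frac{3 \sqrt{41557}}{439628}$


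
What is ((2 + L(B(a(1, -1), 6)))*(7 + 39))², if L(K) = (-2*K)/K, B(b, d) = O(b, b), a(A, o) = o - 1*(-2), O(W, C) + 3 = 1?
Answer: 0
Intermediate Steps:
O(W, C) = -2 (O(W, C) = -3 + 1 = -2)
a(A, o) = 2 + o (a(A, o) = o + 2 = 2 + o)
B(b, d) = -2
L(K) = -2
((2 + L(B(a(1, -1), 6)))*(7 + 39))² = ((2 - 2)*(7 + 39))² = (0*46)² = 0² = 0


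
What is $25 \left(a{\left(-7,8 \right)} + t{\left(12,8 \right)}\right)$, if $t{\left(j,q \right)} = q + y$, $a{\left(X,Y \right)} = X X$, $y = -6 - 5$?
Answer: $1150$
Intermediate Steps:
$y = -11$
$a{\left(X,Y \right)} = X^{2}$
$t{\left(j,q \right)} = -11 + q$ ($t{\left(j,q \right)} = q - 11 = -11 + q$)
$25 \left(a{\left(-7,8 \right)} + t{\left(12,8 \right)}\right) = 25 \left(\left(-7\right)^{2} + \left(-11 + 8\right)\right) = 25 \left(49 - 3\right) = 25 \cdot 46 = 1150$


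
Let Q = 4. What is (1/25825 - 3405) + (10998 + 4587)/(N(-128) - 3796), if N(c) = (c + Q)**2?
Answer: -67858311553/19936900 ≈ -3403.7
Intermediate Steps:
N(c) = (4 + c)**2 (N(c) = (c + 4)**2 = (4 + c)**2)
(1/25825 - 3405) + (10998 + 4587)/(N(-128) - 3796) = (1/25825 - 3405) + (10998 + 4587)/((4 - 128)**2 - 3796) = (1/25825 - 3405) + 15585/((-124)**2 - 3796) = -87934124/25825 + 15585/(15376 - 3796) = -87934124/25825 + 15585/11580 = -87934124/25825 + 15585*(1/11580) = -87934124/25825 + 1039/772 = -67858311553/19936900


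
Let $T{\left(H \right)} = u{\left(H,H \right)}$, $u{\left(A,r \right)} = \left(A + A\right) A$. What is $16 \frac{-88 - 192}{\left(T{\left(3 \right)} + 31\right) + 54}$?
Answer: $- \frac{4480}{103} \approx -43.495$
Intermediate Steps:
$u{\left(A,r \right)} = 2 A^{2}$ ($u{\left(A,r \right)} = 2 A A = 2 A^{2}$)
$T{\left(H \right)} = 2 H^{2}$
$16 \frac{-88 - 192}{\left(T{\left(3 \right)} + 31\right) + 54} = 16 \frac{-88 - 192}{\left(2 \cdot 3^{2} + 31\right) + 54} = 16 \left(- \frac{280}{\left(2 \cdot 9 + 31\right) + 54}\right) = 16 \left(- \frac{280}{\left(18 + 31\right) + 54}\right) = 16 \left(- \frac{280}{49 + 54}\right) = 16 \left(- \frac{280}{103}\right) = - \frac{4480}{103}$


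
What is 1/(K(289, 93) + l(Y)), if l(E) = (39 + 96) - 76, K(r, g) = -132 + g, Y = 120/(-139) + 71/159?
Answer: 1/20 ≈ 0.050000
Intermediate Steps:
Y = -9211/22101 (Y = 120*(-1/139) + 71*(1/159) = -120/139 + 71/159 = -9211/22101 ≈ -0.41677)
l(E) = 59 (l(E) = 135 - 76 = 59)
1/(K(289, 93) + l(Y)) = 1/((-132 + 93) + 59) = 1/(-39 + 59) = 1/20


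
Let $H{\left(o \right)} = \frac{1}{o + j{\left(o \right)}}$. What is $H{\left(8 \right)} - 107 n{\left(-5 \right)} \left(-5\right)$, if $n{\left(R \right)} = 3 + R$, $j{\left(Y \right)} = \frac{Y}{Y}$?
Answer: $- \frac{9629}{9} \approx -1069.9$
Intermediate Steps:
$j{\left(Y \right)} = 1$
$H{\left(o \right)} = \frac{1}{1 + o}$ ($H{\left(o \right)} = \frac{1}{o + 1} = \frac{1}{1 + o}$)
$H{\left(8 \right)} - 107 n{\left(-5 \right)} \left(-5\right) = \frac{1}{1 + 8} - 107 \left(3 - 5\right) \left(-5\right) = \frac{1}{9} - 107 \left(\left(-2\right) \left(-5\right)\right) = \frac{1}{9} - 1070 = - \frac{9629}{9}$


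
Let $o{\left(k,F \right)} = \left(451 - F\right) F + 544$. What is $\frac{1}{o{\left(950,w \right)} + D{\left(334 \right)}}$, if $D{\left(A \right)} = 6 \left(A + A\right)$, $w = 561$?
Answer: $- \frac{1}{57158} \approx -1.7495 \cdot 10^{-5}$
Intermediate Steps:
$o{\left(k,F \right)} = 544 + F \left(451 - F\right)$ ($o{\left(k,F \right)} = F \left(451 - F\right) + 544 = 544 + F \left(451 - F\right)$)
$D{\left(A \right)} = 12 A$ ($D{\left(A \right)} = 6 \cdot 2 A = 12 A$)
$\frac{1}{o{\left(950,w \right)} + D{\left(334 \right)}} = \frac{1}{\left(544 - 561^{2} + 451 \cdot 561\right) + 12 \cdot 334} = \frac{1}{\left(544 - 314721 + 253011\right) + 4008} = \frac{1}{-61166 + 4008} = \frac{1}{-57158} = - \frac{1}{57158}$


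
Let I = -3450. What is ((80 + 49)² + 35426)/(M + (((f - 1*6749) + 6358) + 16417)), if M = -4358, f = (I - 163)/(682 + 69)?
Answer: 39102317/8759055 ≈ 4.4642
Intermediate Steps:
f = -3613/751 (f = (-3450 - 163)/(682 + 69) = -3613/751 ≈ -4.8109)
((80 + 49)² + 35426)/(M + (((f - 1*6749) + 6358) + 16417)) = ((80 + 49)² + 35426)/(-4358 + (((-3613/751 - 1*6749) + 6358) + 16417)) = (129² + 35426)/(-4358 + (((-3613/751 - 6749) + 6358) + 16417)) = (16641 + 35426)/(-4358 + ((-5072112/751 + 6358) + 16417)) = 52067/(-4358 + (-297254/751 + 16417)) = 52067/(-4358 + 12031913/751) = 52067/(8759055/751) = 52067*(751/8759055) = 39102317/8759055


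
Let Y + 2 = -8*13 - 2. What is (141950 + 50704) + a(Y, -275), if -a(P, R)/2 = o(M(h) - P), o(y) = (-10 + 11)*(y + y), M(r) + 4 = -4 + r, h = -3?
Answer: 192266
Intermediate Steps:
M(r) = -8 + r (M(r) = -4 + (-4 + r) = -8 + r)
Y = -108 (Y = -2 + (-8*13 - 2) = -2 + (-104 - 2) = -2 - 106 = -108)
o(y) = 2*y (o(y) = 1*(2*y) = 2*y)
a(P, R) = 44 + 4*P (a(P, R) = -4*((-8 - 3) - P) = -4*(-11 - P) = -2*(-22 - 2*P) = 44 + 4*P)
(141950 + 50704) + a(Y, -275) = (141950 + 50704) + (44 + 4*(-108)) = 192654 + (44 - 432) = 192654 - 388 = 192266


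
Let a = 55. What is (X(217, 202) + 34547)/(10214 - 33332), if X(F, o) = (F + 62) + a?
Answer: -11627/7706 ≈ -1.5088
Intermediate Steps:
X(F, o) = 117 + F (X(F, o) = (F + 62) + 55 = (62 + F) + 55 = 117 + F)
(X(217, 202) + 34547)/(10214 - 33332) = ((117 + 217) + 34547)/(10214 - 33332) = (334 + 34547)/(-23118) = 34881*(-1/23118) = -11627/7706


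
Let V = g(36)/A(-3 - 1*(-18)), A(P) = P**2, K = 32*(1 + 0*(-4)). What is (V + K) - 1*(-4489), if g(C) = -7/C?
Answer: 36620093/8100 ≈ 4521.0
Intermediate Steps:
K = 32 (K = 32*(1 + 0) = 32*1 = 32)
V = -7/8100 (V = (-7/36)/((-3 - 1*(-18))**2) = (-7*1/36)/((-3 + 18)**2) = -7/(36*(15**2)) = -7/36/225 = -7/36*1/225 = -7/8100 ≈ -0.00086420)
(V + K) - 1*(-4489) = (-7/8100 + 32) - 1*(-4489) = 259193/8100 + 4489 = 36620093/8100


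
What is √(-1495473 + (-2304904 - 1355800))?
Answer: I*√5156177 ≈ 2270.7*I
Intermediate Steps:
√(-1495473 + (-2304904 - 1355800)) = √(-1495473 - 3660704) = √(-5156177) = I*√5156177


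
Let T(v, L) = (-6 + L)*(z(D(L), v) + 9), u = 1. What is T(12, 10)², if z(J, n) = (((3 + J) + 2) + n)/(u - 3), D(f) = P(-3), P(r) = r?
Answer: 64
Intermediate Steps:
D(f) = -3
z(J, n) = -5/2 - J/2 - n/2 (z(J, n) = (((3 + J) + 2) + n)/(1 - 3) = ((5 + J) + n)/(-2) = (5 + J + n)*(-½) = -5/2 - J/2 - n/2)
T(v, L) = (-6 + L)*(8 - v/2) (T(v, L) = (-6 + L)*((-5/2 - ½*(-3) - v/2) + 9) = (-6 + L)*((-5/2 + 3/2 - v/2) + 9) = (-6 + L)*((-1 - v/2) + 9) = (-6 + L)*(8 - v/2))
T(12, 10)² = (-48 + 3*12 + 8*10 - ½*10*12)² = (-48 + 36 + 80 - 60)² = 8² = 64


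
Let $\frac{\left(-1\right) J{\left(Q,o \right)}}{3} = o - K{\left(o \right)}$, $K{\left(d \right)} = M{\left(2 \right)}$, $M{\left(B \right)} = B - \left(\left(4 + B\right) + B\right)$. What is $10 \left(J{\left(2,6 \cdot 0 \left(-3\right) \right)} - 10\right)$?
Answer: $-280$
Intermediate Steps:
$M{\left(B \right)} = -4 - B$ ($M{\left(B \right)} = B - \left(4 + 2 B\right) = -4 - B$)
$K{\left(d \right)} = -6$ ($K{\left(d \right)} = -4 - 2 = -6$)
$J{\left(Q,o \right)} = -18 - 3 o$ ($J{\left(Q,o \right)} = - 3 \left(o - -6\right) = - 3 \left(o + 6\right) = - 3 \left(6 + o\right) = -18 - 3 o$)
$10 \left(J{\left(2,6 \cdot 0 \left(-3\right) \right)} - 10\right) = 10 \left(\left(-18 - 3 \cdot 6 \cdot 0 \left(-3\right)\right) - 10\right) = 10 \left(\left(-18 - 3 \cdot 0 \left(-3\right)\right) - 10\right) = 10 \left(\left(-18 - 0\right) - 10\right) = 10 \left(\left(-18 + 0\right) - 10\right) = 10 \left(-18 - 10\right) = 10 \left(-28\right) = -280$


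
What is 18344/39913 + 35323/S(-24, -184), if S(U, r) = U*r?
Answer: 1490854003/176255808 ≈ 8.4585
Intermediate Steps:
18344/39913 + 35323/S(-24, -184) = 18344/39913 + 35323/((-24*(-184))) = 18344*(1/39913) + 35323/4416 = 18344/39913 + 35323*(1/4416) = 18344/39913 + 35323/4416 = 1490854003/176255808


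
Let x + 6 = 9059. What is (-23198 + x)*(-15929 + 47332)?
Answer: -444195435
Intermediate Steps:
x = 9053 (x = -6 + 9059 = 9053)
(-23198 + x)*(-15929 + 47332) = (-23198 + 9053)*(-15929 + 47332) = -14145*31403 = -444195435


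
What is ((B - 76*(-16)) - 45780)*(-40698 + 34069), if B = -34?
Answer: 295640142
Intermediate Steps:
((B - 76*(-16)) - 45780)*(-40698 + 34069) = ((-34 - 76*(-16)) - 45780)*(-40698 + 34069) = ((-34 + 1216) - 45780)*(-6629) = (1182 - 45780)*(-6629) = -44598*(-6629) = 295640142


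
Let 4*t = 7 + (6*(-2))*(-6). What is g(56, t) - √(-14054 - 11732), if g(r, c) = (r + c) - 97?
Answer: -85/4 - I*√25786 ≈ -21.25 - 160.58*I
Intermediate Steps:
t = 79/4 (t = (7 + (6*(-2))*(-6))/4 = (7 - 12*(-6))/4 = (7 + 72)/4 = (¼)*79 = 79/4 ≈ 19.750)
g(r, c) = -97 + c + r (g(r, c) = (c + r) - 97 = -97 + c + r)
g(56, t) - √(-14054 - 11732) = (-97 + 79/4 + 56) - √(-14054 - 11732) = -85/4 - √(-25786) = -85/4 - I*√25786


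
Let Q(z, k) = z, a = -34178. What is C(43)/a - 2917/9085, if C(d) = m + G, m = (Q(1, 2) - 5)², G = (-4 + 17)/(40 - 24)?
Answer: -69460847/216004960 ≈ -0.32157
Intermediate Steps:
G = 13/16 ≈ 0.81250
m = 16 (m = (1 - 5)² = (-4)² = 16)
C(d) = 269/16 (C(d) = 16 + 13/16 = 269/16)
C(43)/a - 2917/9085 = (269/16)/(-34178) - 2917/9085 = (269/16)*(-1/34178) - 2917*1/9085 = -269/546848 - 2917/9085 = -69460847/216004960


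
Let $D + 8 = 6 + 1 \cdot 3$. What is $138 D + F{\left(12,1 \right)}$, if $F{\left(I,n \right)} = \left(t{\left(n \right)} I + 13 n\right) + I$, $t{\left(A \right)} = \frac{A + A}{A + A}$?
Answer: $175$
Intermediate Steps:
$t{\left(A \right)} = 1$ ($t{\left(A \right)} = \frac{2 A}{2 A} = 2 A \frac{1}{2 A} = 1$)
$D = 1$ ($D = -8 + \left(6 + 1 \cdot 3\right) = -8 + \left(6 + 3\right) = -8 + 9 = 1$)
$F{\left(I,n \right)} = 2 I + 13 n$ ($F{\left(I,n \right)} = \left(1 I + 13 n\right) + I = \left(I + 13 n\right) + I = 2 I + 13 n$)
$138 D + F{\left(12,1 \right)} = 138 \cdot 1 + \left(2 \cdot 12 + 13 \cdot 1\right) = 138 + \left(24 + 13\right) = 138 + 37 = 175$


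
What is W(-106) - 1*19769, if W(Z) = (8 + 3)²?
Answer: -19648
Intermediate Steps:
W(Z) = 121 (W(Z) = 11² = 121)
W(-106) - 1*19769 = 121 - 1*19769 = 121 - 19769 = -19648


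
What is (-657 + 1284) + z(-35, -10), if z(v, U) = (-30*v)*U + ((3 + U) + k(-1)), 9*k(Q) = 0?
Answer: -9880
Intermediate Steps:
k(Q) = 0 (k(Q) = (1/9)*0 = 0)
z(v, U) = 3 + U - 30*U*v (z(v, U) = (-30*v)*U + ((3 + U) + 0) = -30*U*v + (3 + U) = 3 + U - 30*U*v)
(-657 + 1284) + z(-35, -10) = (-657 + 1284) + (3 - 10 - 30*(-10)*(-35)) = 627 + (3 - 10 - 10500) = 627 - 10507 = -9880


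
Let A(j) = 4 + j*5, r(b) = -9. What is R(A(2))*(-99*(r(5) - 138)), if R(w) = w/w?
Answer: 14553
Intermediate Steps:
A(j) = 4 + 5*j
R(w) = 1
R(A(2))*(-99*(r(5) - 138)) = 1*(-99*(-9 - 138)) = 1*(-99*(-147)) = 1*14553 = 14553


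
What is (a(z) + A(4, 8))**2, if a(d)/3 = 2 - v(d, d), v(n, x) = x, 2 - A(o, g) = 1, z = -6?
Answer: 625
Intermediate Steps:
A(o, g) = 1 (A(o, g) = 2 - 1*1 = 2 - 1 = 1)
a(d) = 6 - 3*d (a(d) = 3*(2 - d) = 6 - 3*d)
(a(z) + A(4, 8))**2 = ((6 - 3*(-6)) + 1)**2 = ((6 + 18) + 1)**2 = (24 + 1)**2 = 25**2 = 625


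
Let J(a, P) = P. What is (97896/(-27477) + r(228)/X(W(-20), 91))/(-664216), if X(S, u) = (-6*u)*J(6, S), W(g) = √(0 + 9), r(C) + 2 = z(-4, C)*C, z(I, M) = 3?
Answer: 9949609/1660810335912 ≈ 5.9908e-6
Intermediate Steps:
r(C) = -2 + 3*C
W(g) = 3 (W(g) = √9 = 3)
X(S, u) = -6*S*u (X(S, u) = (-6*u)*S = -6*S*u)
(97896/(-27477) + r(228)/X(W(-20), 91))/(-664216) = (97896/(-27477) + (-2 + 3*228)/((-6*3*91)))/(-664216) = (97896*(-1/27477) + (-2 + 684)/(-1638))*(-1/664216) = (-32632/9159 + 682*(-1/1638))*(-1/664216) = (-32632/9159 - 341/819)*(-1/664216) = -9949609/2500407*(-1/664216) = 9949609/1660810335912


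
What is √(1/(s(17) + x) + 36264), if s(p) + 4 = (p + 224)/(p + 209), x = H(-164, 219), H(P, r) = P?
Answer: √51615504721354/37727 ≈ 190.43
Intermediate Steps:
x = -164
s(p) = -4 + (224 + p)/(209 + p) (s(p) = -4 + (p + 224)/(p + 209) = -4 + (224 + p)/(209 + p))
√(1/(s(17) + x) + 36264) = √(1/(3*(-204 - 1*17)/(209 + 17) - 164) + 36264) = √(1/(3*(-204 - 17)/226 - 164) + 36264) = √(1/(3*(1/226)*(-221) - 164) + 36264) = √(1/(-663/226 - 164) + 36264) = √(1/(-37727/226) + 36264) = √(-226/37727 + 36264) = √(1368131702/37727) = √51615504721354/37727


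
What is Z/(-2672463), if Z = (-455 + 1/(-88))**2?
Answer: -534427227/6898517824 ≈ -0.077470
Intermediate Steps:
Z = 1603281681/7744 (Z = (-455 - 1/88)**2 = (-40041/88)**2 = 1603281681/7744 ≈ 2.0704e+5)
Z/(-2672463) = (1603281681/7744)/(-2672463) = (1603281681/7744)*(-1/2672463) = -534427227/6898517824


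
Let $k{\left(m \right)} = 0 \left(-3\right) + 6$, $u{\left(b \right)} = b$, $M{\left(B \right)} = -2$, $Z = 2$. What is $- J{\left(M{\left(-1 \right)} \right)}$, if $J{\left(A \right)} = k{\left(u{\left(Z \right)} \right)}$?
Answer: $-6$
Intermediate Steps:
$k{\left(m \right)} = 6$ ($k{\left(m \right)} = 0 + 6 = 6$)
$J{\left(A \right)} = 6$
$- J{\left(M{\left(-1 \right)} \right)} = \left(-1\right) 6 = -6$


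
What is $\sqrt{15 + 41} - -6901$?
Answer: $6901 + 2 \sqrt{14} \approx 6908.5$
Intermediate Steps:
$\sqrt{15 + 41} - -6901 = \sqrt{56} + 6901 = 2 \sqrt{14} + 6901 = 6901 + 2 \sqrt{14}$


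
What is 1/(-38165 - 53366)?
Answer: -1/91531 ≈ -1.0925e-5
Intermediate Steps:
1/(-38165 - 53366) = 1/(-91531) = -1/91531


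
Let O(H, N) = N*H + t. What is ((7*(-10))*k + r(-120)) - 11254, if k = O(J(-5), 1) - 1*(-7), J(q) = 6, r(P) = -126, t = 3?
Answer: -12500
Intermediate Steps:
O(H, N) = 3 + H*N (O(H, N) = N*H + 3 = H*N + 3 = 3 + H*N)
k = 16 (k = (3 + 6*1) - 1*(-7) = (3 + 6) + 7 = 9 + 7 = 16)
((7*(-10))*k + r(-120)) - 11254 = ((7*(-10))*16 - 126) - 11254 = (-70*16 - 126) - 11254 = (-1120 - 126) - 11254 = -1246 - 11254 = -12500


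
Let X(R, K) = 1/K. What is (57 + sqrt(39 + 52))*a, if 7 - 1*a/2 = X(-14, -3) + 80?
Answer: -8284 - 436*sqrt(91)/3 ≈ -9670.4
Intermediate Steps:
a = -436/3 (a = 14 - 2*(1/(-3) + 80) = 14 - 2*(-1/3 + 80) = 14 - 2*239/3 = 14 - 478/3 = -436/3 ≈ -145.33)
(57 + sqrt(39 + 52))*a = (57 + sqrt(39 + 52))*(-436/3) = (57 + sqrt(91))*(-436/3) = -8284 - 436*sqrt(91)/3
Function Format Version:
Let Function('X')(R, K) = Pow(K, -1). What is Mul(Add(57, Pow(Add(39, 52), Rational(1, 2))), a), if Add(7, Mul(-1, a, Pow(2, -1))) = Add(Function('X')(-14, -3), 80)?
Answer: Add(-8284, Mul(Rational(-436, 3), Pow(91, Rational(1, 2)))) ≈ -9670.4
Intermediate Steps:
a = Rational(-436, 3) (a = Add(14, Mul(-2, Add(Pow(-3, -1), 80))) = Add(14, Mul(-2, Add(Rational(-1, 3), 80))) = Add(14, Mul(-2, Rational(239, 3))) = Add(14, Rational(-478, 3)) = Rational(-436, 3) ≈ -145.33)
Mul(Add(57, Pow(Add(39, 52), Rational(1, 2))), a) = Mul(Add(57, Pow(Add(39, 52), Rational(1, 2))), Rational(-436, 3)) = Mul(Add(57, Pow(91, Rational(1, 2))), Rational(-436, 3)) = Add(-8284, Mul(Rational(-436, 3), Pow(91, Rational(1, 2))))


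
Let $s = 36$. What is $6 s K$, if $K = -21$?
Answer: $-4536$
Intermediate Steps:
$6 s K = 6 \cdot 36 \left(-21\right) = 216 \left(-21\right) = -4536$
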